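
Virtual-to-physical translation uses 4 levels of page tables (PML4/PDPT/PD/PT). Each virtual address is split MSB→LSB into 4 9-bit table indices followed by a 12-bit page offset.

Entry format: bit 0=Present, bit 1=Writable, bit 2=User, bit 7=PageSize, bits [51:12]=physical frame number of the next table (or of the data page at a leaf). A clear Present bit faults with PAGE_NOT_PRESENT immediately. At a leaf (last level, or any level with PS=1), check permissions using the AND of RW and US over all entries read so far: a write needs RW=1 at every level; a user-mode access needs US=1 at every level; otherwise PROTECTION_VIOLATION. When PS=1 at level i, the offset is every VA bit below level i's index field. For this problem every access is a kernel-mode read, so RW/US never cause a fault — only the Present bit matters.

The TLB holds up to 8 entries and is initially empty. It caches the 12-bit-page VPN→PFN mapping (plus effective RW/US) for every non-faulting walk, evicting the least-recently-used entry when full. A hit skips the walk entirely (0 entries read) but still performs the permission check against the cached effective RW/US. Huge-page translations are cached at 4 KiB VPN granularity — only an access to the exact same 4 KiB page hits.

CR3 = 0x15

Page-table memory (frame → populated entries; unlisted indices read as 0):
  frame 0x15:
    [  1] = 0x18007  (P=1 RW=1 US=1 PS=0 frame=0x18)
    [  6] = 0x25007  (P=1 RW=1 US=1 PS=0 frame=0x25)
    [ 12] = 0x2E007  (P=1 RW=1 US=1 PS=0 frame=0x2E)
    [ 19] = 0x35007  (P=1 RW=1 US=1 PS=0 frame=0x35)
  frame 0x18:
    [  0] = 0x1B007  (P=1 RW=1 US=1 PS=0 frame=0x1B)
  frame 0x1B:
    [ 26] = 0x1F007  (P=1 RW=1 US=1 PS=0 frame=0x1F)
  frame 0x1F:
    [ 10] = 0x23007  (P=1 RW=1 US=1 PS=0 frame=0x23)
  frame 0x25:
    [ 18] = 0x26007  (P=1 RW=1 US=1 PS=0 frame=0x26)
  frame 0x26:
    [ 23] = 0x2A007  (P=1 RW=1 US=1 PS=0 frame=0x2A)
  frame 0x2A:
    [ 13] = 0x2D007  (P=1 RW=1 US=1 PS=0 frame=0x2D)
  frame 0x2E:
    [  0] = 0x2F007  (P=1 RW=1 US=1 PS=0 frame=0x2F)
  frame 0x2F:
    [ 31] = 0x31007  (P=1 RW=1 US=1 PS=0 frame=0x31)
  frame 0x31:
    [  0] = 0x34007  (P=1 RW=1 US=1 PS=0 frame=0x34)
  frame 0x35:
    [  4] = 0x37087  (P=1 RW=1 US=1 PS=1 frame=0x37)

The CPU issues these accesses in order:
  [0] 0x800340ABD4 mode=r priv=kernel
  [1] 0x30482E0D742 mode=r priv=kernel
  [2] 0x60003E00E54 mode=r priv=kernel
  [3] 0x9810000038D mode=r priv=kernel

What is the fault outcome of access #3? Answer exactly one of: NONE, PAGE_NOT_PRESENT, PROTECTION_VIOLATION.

Walk each access:
#0 VA=0x800340ABD4 (r,kernel):
  [0] read 0x15 idx=1: raw=0x18007 flags P=1 W=1 U=1 S=0
  [1] read 0x18 idx=0: raw=0x1B007 flags P=1 W=1 U=1 S=0
  [2] read 0x1B idx=26: raw=0x1F007 flags P=1 W=1 U=1 S=0
  [3] read 0x1F idx=10: raw=0x23007 flags P=1 W=1 U=1 S=0
  → PA=0x23BD4  (4 entries read)
#1 VA=0x30482E0D742 (r,kernel):
  [0] read 0x15 idx=6: raw=0x25007 flags P=1 W=1 U=1 S=0
  [1] read 0x25 idx=18: raw=0x26007 flags P=1 W=1 U=1 S=0
  [2] read 0x26 idx=23: raw=0x2A007 flags P=1 W=1 U=1 S=0
  [3] read 0x2A idx=13: raw=0x2D007 flags P=1 W=1 U=1 S=0
  → PA=0x2D742  (4 entries read)
#2 VA=0x60003E00E54 (r,kernel):
  [0] read 0x15 idx=12: raw=0x2E007 flags P=1 W=1 U=1 S=0
  [1] read 0x2E idx=0: raw=0x2F007 flags P=1 W=1 U=1 S=0
  [2] read 0x2F idx=31: raw=0x31007 flags P=1 W=1 U=1 S=0
  [3] read 0x31 idx=0: raw=0x34007 flags P=1 W=1 U=1 S=0
  → PA=0x34E54  (4 entries read)
#3 VA=0x9810000038D (r,kernel):
  [0] read 0x15 idx=19: raw=0x35007 flags P=1 W=1 U=1 S=0
  [1] read 0x35 idx=4: raw=0x37087 flags P=1 W=1 U=1 S=1
  → PA=0x3738D (huge @L1)  (2 entries read)

Access #3 fault: NONE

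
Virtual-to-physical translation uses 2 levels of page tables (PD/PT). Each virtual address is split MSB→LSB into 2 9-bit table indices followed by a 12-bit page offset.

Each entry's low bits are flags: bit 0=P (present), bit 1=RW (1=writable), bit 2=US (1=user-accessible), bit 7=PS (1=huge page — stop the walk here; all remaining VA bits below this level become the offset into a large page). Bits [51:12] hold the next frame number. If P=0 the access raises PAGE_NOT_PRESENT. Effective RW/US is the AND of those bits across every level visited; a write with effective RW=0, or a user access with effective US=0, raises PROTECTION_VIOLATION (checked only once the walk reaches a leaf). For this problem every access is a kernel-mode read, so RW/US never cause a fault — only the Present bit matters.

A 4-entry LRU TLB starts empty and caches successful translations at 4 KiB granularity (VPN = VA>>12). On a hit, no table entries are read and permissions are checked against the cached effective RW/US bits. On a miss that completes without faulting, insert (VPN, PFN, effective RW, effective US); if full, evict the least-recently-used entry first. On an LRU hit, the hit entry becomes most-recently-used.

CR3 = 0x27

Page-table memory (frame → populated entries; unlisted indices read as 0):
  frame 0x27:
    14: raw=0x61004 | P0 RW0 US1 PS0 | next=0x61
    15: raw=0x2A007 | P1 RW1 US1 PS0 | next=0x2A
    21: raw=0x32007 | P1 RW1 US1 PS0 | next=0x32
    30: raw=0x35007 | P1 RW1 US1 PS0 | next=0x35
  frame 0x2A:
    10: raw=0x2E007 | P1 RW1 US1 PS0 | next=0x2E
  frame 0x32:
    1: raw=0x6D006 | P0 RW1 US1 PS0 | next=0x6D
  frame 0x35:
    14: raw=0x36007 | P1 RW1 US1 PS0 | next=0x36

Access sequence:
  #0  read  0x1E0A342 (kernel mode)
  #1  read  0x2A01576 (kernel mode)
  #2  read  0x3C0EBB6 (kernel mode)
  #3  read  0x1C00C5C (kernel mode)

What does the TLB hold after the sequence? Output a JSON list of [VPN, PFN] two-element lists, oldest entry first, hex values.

Per-access translation:
#0 VA=0x1E0A342 (r,kernel):
  L0 @0x27[15] → 0x2A007  P=1,RW=1,US=1,PS=0
  L1 @0x2A[10] → 0x2E007  P=1,RW=1,US=1,PS=0
  ✓ 0x2E342  — 2 lookups
#1 VA=0x2A01576 (r,kernel):
  L0 @0x27[21] → 0x32007  P=1,RW=1,US=1,PS=0
  L1 @0x32[1] → 0x6D006  P=0,RW=1,US=1,PS=0
  ✗ PAGE_NOT_PRESENT  [2 reads]
#2 VA=0x3C0EBB6 (r,kernel):
  L0 @0x27[30] → 0x35007  P=1,RW=1,US=1,PS=0
  L1 @0x35[14] → 0x36007  P=1,RW=1,US=1,PS=0
  ✓ 0x36BB6  — 2 lookups
#3 VA=0x1C00C5C (r,kernel):
  L0 @0x27[14] → 0x61004  P=0,RW=0,US=1,PS=0
  ✗ PAGE_NOT_PRESENT  [1 reads]

TLB: [["0x1E0A", "0x2E"], ["0x3C0E", "0x36"]]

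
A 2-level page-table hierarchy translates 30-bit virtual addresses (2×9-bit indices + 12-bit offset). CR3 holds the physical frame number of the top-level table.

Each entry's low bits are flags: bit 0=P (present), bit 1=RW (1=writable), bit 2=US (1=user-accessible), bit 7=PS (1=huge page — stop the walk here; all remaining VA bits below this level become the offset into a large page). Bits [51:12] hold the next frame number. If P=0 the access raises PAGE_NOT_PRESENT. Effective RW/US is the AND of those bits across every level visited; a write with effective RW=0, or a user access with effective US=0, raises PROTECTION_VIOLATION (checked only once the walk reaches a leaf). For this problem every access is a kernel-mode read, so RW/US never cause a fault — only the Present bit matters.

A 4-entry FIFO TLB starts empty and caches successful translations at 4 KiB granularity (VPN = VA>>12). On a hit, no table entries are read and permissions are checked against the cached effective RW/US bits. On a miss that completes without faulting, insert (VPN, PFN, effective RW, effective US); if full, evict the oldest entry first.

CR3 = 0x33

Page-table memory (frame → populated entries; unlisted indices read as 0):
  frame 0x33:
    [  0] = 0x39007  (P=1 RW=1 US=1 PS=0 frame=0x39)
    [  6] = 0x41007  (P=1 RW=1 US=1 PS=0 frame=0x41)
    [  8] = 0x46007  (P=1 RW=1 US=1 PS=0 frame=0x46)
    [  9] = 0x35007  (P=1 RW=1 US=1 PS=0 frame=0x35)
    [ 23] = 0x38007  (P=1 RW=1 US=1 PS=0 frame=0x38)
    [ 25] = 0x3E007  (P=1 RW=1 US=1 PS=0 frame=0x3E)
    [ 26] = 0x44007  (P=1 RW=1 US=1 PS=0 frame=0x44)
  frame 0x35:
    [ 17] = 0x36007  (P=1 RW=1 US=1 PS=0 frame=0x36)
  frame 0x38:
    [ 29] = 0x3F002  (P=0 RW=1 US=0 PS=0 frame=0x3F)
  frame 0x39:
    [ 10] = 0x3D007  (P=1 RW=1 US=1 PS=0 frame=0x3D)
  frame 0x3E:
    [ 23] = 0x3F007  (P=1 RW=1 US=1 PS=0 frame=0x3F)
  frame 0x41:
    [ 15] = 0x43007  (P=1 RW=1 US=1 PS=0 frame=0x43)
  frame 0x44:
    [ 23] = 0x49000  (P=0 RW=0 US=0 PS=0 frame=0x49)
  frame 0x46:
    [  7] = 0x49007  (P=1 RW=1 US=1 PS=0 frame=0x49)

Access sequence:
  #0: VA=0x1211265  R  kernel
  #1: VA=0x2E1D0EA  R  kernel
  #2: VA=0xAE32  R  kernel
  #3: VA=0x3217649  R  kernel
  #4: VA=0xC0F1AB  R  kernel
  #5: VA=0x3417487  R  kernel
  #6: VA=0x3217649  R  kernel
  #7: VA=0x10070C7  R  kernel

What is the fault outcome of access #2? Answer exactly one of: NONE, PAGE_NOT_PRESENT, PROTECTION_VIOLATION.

Trace:
#0 VA=0x1211265 (r,kernel):
  lvl0: tbl 0x33, slot 9 ⇒ 0x35007 (P1/RW1/US1/PS0)
  lvl1: tbl 0x35, slot 17 ⇒ 0x36007 (P1/RW1/US1/PS0)
  → PA=0x36265  (2 entries read)
#1 VA=0x2E1D0EA (r,kernel):
  lvl0: tbl 0x33, slot 23 ⇒ 0x38007 (P1/RW1/US1/PS0)
  lvl1: tbl 0x38, slot 29 ⇒ 0x3F002 (P0/RW1/US0/PS0)
  ✗ PAGE_NOT_PRESENT  [2 reads]
#2 VA=0xAE32 (r,kernel):
  lvl0: tbl 0x33, slot 0 ⇒ 0x39007 (P1/RW1/US1/PS0)
  lvl1: tbl 0x39, slot 10 ⇒ 0x3D007 (P1/RW1/US1/PS0)
  → PA=0x3DE32  (2 entries read)
#3 VA=0x3217649 (r,kernel):
  lvl0: tbl 0x33, slot 25 ⇒ 0x3E007 (P1/RW1/US1/PS0)
  lvl1: tbl 0x3E, slot 23 ⇒ 0x3F007 (P1/RW1/US1/PS0)
  → PA=0x3F649  (2 entries read)
#4 VA=0xC0F1AB (r,kernel):
  lvl0: tbl 0x33, slot 6 ⇒ 0x41007 (P1/RW1/US1/PS0)
  lvl1: tbl 0x41, slot 15 ⇒ 0x43007 (P1/RW1/US1/PS0)
  → PA=0x431AB  (2 entries read)
#5 VA=0x3417487 (r,kernel):
  lvl0: tbl 0x33, slot 26 ⇒ 0x44007 (P1/RW1/US1/PS0)
  lvl1: tbl 0x44, slot 23 ⇒ 0x49000 (P0/RW0/US0/PS0)
  ✗ PAGE_NOT_PRESENT  [2 reads]
#6 VA=0x3217649 (r,kernel):
  TLB hit vpn=0x3217 → PA=0x3F649
#7 VA=0x10070C7 (r,kernel):
  lvl0: tbl 0x33, slot 8 ⇒ 0x46007 (P1/RW1/US1/PS0)
  lvl1: tbl 0x46, slot 7 ⇒ 0x49007 (P1/RW1/US1/PS0)
  → PA=0x490C7  (2 entries read)

Access #2 fault: NONE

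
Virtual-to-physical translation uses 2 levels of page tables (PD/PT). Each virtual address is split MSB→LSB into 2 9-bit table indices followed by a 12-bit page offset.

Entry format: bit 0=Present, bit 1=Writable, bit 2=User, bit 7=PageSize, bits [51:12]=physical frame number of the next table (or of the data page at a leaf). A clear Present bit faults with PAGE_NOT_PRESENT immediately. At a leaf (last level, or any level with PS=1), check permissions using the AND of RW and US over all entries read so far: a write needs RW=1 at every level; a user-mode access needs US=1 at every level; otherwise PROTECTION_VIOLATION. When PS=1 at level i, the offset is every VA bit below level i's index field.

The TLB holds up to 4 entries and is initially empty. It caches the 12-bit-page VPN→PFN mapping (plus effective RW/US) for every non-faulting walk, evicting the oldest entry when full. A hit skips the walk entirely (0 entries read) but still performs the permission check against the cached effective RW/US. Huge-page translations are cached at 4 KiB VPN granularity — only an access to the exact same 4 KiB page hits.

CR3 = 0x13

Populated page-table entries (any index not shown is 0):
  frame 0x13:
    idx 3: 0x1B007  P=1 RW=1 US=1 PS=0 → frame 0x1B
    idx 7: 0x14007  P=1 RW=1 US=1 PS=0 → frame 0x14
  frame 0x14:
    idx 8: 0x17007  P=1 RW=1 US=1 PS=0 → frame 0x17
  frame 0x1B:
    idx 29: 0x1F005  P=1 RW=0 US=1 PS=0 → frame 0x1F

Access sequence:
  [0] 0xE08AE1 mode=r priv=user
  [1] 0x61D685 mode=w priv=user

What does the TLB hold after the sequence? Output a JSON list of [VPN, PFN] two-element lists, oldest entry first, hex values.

Trace:
#0 VA=0xE08AE1 (r,user):
  L0: frame=0x13 idx=7 entry=0x14007 [P=1 RW=1 US=1 PS=0]
  L1: frame=0x14 idx=8 entry=0x17007 [P=1 RW=1 US=1 PS=0]
  ✓ 0x17AE1  — 2 lookups
#1 VA=0x61D685 (w,user):
  L0: frame=0x13 idx=3 entry=0x1B007 [P=1 RW=1 US=1 PS=0]
  L1: frame=0x1B idx=29 entry=0x1F005 [P=1 RW=0 US=1 PS=0]
  ⇒ fault: PROTECTION_VIOLATION  — 2 lookups

TLB: [["0xE08", "0x17"]]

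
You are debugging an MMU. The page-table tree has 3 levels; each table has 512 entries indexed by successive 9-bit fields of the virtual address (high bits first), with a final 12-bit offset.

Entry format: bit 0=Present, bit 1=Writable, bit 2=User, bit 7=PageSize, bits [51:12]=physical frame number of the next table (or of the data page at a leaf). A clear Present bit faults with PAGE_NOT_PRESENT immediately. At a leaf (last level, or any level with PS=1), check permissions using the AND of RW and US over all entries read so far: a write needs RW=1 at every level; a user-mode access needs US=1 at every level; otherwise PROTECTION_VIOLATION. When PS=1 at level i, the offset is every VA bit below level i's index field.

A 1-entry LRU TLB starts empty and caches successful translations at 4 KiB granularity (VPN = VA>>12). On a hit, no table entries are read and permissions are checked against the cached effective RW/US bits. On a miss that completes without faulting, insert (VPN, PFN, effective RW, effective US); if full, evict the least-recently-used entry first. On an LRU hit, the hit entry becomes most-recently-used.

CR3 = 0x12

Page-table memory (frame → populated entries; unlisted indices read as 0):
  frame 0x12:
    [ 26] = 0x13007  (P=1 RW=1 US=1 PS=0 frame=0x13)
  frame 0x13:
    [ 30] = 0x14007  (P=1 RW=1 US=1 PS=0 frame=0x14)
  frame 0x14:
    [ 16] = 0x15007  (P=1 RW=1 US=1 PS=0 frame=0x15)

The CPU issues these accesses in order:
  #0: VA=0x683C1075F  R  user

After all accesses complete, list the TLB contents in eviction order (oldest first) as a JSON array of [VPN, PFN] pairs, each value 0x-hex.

Per-access translation:
#0 VA=0x683C1075F (r,user):
  L0: frame=0x12 idx=26 entry=0x13007 [P=1 RW=1 US=1 PS=0]
  L1: frame=0x13 idx=30 entry=0x14007 [P=1 RW=1 US=1 PS=0]
  L2: frame=0x14 idx=16 entry=0x15007 [P=1 RW=1 US=1 PS=0]
  ✓ 0x1575F  — 3 lookups

TLB: [["0x683C10", "0x15"]]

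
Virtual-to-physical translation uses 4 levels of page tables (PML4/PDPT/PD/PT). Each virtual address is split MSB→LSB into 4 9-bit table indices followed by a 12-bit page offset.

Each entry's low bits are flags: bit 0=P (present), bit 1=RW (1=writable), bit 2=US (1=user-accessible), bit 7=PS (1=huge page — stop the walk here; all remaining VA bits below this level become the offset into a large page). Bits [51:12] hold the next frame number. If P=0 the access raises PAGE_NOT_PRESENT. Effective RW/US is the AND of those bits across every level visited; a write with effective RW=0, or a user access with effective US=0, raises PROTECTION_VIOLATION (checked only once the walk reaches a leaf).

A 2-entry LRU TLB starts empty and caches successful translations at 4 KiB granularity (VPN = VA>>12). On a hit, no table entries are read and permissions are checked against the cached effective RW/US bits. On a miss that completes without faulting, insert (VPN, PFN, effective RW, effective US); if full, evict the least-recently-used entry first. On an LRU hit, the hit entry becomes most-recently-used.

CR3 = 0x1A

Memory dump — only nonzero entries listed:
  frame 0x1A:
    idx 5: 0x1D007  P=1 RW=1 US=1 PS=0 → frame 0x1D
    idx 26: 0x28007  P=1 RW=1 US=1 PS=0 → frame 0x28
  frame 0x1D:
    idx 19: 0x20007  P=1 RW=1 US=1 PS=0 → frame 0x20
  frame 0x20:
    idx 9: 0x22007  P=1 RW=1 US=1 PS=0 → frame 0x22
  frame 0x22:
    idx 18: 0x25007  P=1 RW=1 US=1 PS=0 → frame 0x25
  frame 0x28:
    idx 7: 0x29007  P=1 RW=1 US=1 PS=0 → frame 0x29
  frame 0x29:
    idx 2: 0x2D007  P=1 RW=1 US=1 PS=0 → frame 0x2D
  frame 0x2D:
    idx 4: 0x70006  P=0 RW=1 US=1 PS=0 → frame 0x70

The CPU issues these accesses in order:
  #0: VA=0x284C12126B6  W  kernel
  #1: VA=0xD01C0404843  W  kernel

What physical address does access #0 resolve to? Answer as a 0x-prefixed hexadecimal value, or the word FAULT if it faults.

Walk each access:
#0 VA=0x284C12126B6 (w,kernel):
  L0: frame=0x1A idx=5 entry=0x1D007 [P=1 RW=1 US=1 PS=0]
  L1: frame=0x1D idx=19 entry=0x20007 [P=1 RW=1 US=1 PS=0]
  L2: frame=0x20 idx=9 entry=0x22007 [P=1 RW=1 US=1 PS=0]
  L3: frame=0x22 idx=18 entry=0x25007 [P=1 RW=1 US=1 PS=0]
  ⇒ phys 0x256B6  [4 reads]
#1 VA=0xD01C0404843 (w,kernel):
  L0: frame=0x1A idx=26 entry=0x28007 [P=1 RW=1 US=1 PS=0]
  L1: frame=0x28 idx=7 entry=0x29007 [P=1 RW=1 US=1 PS=0]
  L2: frame=0x29 idx=2 entry=0x2D007 [P=1 RW=1 US=1 PS=0]
  L3: frame=0x2D idx=4 entry=0x70006 [P=0 RW=1 US=1 PS=0]
  ✗ PAGE_NOT_PRESENT  [4 reads]

Access #0 PA: 0x256B6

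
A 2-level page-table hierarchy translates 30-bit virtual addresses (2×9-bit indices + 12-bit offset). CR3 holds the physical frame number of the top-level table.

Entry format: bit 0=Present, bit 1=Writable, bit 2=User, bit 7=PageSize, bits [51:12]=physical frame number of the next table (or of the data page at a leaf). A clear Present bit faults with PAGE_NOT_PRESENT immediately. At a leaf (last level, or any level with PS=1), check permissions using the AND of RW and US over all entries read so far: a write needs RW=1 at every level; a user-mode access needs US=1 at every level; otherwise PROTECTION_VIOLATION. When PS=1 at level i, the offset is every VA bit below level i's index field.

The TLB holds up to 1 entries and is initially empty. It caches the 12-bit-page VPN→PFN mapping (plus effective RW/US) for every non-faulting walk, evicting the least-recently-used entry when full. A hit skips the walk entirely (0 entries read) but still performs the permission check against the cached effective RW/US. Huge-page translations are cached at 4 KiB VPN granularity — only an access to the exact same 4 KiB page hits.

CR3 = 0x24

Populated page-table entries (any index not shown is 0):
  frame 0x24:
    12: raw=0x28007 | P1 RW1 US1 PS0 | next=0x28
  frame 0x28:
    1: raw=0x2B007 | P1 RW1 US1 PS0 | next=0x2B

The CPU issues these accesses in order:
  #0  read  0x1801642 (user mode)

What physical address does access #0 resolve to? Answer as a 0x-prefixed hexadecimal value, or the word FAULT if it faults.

Per-access translation:
#0 VA=0x1801642 (r,user):
  lvl0: tbl 0x24, slot 12 ⇒ 0x28007 (P1/RW1/US1/PS0)
  lvl1: tbl 0x28, slot 1 ⇒ 0x2B007 (P1/RW1/US1/PS0)
  ✓ 0x2B642  — 2 lookups

Access #0 PA: 0x2B642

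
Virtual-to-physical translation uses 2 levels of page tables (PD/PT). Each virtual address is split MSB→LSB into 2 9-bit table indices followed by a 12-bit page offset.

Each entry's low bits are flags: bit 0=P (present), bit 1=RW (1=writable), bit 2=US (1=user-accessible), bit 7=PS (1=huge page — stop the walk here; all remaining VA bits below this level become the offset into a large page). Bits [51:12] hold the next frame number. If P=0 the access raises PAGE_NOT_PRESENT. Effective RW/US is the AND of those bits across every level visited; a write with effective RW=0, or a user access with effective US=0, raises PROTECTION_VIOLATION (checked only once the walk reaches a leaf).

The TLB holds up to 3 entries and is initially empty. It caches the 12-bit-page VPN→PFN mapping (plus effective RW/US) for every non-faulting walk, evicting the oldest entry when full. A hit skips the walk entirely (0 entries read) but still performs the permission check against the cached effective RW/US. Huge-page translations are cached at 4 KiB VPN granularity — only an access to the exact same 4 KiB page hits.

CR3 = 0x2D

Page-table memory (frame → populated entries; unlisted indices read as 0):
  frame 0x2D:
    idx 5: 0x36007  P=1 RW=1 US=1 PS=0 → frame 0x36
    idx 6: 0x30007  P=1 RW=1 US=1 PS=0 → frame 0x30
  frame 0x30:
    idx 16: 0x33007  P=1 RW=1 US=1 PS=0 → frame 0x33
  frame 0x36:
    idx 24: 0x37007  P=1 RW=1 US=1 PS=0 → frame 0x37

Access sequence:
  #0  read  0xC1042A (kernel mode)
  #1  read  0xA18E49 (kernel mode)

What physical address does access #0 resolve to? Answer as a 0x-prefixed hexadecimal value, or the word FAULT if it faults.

Trace:
#0 VA=0xC1042A (r,kernel):
  [0] read 0x2D idx=6: raw=0x30007 flags P=1 W=1 U=1 S=0
  [1] read 0x30 idx=16: raw=0x33007 flags P=1 W=1 U=1 S=0
  ✓ 0x3342A  — 2 lookups
#1 VA=0xA18E49 (r,kernel):
  [0] read 0x2D idx=5: raw=0x36007 flags P=1 W=1 U=1 S=0
  [1] read 0x36 idx=24: raw=0x37007 flags P=1 W=1 U=1 S=0
  ✓ 0x37E49  — 2 lookups

Access #0 PA: 0x3342A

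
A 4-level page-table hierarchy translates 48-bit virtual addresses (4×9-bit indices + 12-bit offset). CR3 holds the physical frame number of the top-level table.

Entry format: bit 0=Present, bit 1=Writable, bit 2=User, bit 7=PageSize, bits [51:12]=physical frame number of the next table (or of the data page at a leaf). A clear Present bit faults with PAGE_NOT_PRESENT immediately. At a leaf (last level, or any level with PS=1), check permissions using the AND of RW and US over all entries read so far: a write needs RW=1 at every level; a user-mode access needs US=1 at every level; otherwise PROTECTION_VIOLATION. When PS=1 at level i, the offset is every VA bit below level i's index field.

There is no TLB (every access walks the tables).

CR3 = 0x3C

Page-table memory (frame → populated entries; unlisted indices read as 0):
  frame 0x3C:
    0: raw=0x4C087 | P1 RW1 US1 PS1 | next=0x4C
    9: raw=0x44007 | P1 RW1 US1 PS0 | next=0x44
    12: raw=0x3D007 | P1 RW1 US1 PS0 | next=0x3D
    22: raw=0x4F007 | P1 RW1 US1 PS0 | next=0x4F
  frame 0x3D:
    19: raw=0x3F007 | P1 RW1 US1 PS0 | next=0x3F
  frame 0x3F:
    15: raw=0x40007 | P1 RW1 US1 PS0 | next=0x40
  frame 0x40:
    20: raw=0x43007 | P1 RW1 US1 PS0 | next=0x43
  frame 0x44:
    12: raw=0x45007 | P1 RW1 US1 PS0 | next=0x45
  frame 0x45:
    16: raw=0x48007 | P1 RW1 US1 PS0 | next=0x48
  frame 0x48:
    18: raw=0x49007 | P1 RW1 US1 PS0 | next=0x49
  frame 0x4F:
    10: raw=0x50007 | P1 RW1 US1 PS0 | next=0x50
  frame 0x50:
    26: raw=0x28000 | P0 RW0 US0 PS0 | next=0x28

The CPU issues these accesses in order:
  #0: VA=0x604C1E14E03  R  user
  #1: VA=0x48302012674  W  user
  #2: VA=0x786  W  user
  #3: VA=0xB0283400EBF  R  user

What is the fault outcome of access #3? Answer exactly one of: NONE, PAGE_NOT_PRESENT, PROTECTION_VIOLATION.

Per-access translation:
#0 VA=0x604C1E14E03 (r,user):
  L0: frame=0x3C idx=12 entry=0x3D007 [P=1 RW=1 US=1 PS=0]
  L1: frame=0x3D idx=19 entry=0x3F007 [P=1 RW=1 US=1 PS=0]
  L2: frame=0x3F idx=15 entry=0x40007 [P=1 RW=1 US=1 PS=0]
  L3: frame=0x40 idx=20 entry=0x43007 [P=1 RW=1 US=1 PS=0]
  ✓ 0x43E03  — 4 lookups
#1 VA=0x48302012674 (w,user):
  L0: frame=0x3C idx=9 entry=0x44007 [P=1 RW=1 US=1 PS=0]
  L1: frame=0x44 idx=12 entry=0x45007 [P=1 RW=1 US=1 PS=0]
  L2: frame=0x45 idx=16 entry=0x48007 [P=1 RW=1 US=1 PS=0]
  L3: frame=0x48 idx=18 entry=0x49007 [P=1 RW=1 US=1 PS=0]
  ✓ 0x49674  — 4 lookups
#2 VA=0x786 (w,user):
  L0: frame=0x3C idx=0 entry=0x4C087 [P=1 RW=1 US=1 PS=1]
  ✓ 0x4C786 (huge @L0)  — 1 lookups
#3 VA=0xB0283400EBF (r,user):
  L0: frame=0x3C idx=22 entry=0x4F007 [P=1 RW=1 US=1 PS=0]
  L1: frame=0x4F idx=10 entry=0x50007 [P=1 RW=1 US=1 PS=0]
  L2: frame=0x50 idx=26 entry=0x28000 [P=0 RW=0 US=0 PS=0]
  ✗ PAGE_NOT_PRESENT  [3 reads]

Access #3 fault: PAGE_NOT_PRESENT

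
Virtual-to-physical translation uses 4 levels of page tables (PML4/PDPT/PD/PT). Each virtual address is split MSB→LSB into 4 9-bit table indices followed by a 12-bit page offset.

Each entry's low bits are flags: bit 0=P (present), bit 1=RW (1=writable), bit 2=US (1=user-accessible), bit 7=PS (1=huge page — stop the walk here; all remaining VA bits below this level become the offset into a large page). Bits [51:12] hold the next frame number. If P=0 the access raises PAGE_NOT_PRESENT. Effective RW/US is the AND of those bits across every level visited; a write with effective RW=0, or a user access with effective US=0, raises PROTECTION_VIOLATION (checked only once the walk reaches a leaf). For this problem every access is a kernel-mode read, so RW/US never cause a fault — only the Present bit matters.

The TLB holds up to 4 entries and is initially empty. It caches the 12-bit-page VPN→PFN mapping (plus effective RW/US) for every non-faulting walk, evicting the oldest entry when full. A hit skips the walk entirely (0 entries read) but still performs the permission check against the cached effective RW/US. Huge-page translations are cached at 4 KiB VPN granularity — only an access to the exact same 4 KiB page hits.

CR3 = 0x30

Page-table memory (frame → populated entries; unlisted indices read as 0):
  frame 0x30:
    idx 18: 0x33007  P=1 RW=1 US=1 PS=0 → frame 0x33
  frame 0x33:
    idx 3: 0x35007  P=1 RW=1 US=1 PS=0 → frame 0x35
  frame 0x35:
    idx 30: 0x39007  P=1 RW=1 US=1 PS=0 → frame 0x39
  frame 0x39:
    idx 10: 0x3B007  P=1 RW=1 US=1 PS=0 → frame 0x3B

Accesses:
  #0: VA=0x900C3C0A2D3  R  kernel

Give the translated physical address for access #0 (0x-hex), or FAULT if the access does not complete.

Walk each access:
#0 VA=0x900C3C0A2D3 (r,kernel):
  L0: frame=0x30 idx=18 entry=0x33007 [P=1 RW=1 US=1 PS=0]
  L1: frame=0x33 idx=3 entry=0x35007 [P=1 RW=1 US=1 PS=0]
  L2: frame=0x35 idx=30 entry=0x39007 [P=1 RW=1 US=1 PS=0]
  L3: frame=0x39 idx=10 entry=0x3B007 [P=1 RW=1 US=1 PS=0]
  ⇒ phys 0x3B2D3  [4 reads]

Access #0 PA: 0x3B2D3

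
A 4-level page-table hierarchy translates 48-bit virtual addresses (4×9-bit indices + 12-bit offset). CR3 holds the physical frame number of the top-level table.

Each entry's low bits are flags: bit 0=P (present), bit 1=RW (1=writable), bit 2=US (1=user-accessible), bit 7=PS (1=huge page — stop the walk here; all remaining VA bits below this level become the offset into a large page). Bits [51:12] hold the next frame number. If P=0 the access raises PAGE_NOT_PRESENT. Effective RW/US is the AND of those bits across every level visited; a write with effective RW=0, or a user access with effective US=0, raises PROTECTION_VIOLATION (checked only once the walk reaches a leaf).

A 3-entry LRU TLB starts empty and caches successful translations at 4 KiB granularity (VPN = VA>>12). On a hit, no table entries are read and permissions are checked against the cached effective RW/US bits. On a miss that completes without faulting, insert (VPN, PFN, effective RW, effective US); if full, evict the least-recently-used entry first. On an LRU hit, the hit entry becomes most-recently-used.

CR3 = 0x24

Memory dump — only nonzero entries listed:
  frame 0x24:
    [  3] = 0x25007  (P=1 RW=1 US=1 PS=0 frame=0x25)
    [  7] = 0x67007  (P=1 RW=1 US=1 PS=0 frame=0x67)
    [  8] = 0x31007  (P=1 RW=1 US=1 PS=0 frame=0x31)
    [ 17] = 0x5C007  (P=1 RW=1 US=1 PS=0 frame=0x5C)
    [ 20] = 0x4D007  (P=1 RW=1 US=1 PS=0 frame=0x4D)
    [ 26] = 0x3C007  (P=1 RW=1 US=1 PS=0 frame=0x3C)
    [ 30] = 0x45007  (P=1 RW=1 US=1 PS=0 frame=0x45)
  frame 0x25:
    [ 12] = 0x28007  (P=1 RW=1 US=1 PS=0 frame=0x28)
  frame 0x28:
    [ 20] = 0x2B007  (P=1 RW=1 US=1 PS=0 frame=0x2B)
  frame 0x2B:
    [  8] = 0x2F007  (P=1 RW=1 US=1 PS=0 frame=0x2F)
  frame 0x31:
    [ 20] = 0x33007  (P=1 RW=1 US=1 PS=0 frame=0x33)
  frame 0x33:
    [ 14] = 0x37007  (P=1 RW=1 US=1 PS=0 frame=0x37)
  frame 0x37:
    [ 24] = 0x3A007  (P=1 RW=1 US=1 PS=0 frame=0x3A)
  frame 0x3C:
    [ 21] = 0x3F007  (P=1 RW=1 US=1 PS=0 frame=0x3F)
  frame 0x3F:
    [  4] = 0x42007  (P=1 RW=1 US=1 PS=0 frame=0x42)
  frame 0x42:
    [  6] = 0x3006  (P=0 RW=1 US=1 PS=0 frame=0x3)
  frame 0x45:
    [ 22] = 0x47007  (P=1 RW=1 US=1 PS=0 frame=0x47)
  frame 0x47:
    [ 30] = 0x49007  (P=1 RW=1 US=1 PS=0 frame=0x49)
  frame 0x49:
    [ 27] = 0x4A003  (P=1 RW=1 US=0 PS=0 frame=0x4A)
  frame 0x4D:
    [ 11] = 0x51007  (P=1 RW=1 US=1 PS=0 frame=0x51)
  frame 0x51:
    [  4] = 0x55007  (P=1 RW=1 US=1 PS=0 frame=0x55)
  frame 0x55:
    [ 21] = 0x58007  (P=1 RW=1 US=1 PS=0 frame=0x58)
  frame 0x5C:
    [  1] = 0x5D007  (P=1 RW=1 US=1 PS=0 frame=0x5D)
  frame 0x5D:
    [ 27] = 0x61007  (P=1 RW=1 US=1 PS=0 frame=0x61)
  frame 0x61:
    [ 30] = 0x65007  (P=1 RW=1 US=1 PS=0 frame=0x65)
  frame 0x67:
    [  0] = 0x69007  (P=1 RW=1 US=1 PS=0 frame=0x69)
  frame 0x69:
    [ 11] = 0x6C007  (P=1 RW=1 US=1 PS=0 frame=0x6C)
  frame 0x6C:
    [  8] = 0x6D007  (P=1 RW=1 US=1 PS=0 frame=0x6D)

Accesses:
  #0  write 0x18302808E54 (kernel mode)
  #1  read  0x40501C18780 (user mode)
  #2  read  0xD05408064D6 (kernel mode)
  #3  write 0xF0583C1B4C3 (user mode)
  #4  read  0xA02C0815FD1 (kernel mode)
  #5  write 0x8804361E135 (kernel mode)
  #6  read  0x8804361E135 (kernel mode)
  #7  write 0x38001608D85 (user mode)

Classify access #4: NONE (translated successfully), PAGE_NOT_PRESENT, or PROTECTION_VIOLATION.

Trace:
#0 VA=0x18302808E54 (w,kernel):
  [0] read 0x24 idx=3: raw=0x25007 flags P=1 W=1 U=1 S=0
  [1] read 0x25 idx=12: raw=0x28007 flags P=1 W=1 U=1 S=0
  [2] read 0x28 idx=20: raw=0x2B007 flags P=1 W=1 U=1 S=0
  [3] read 0x2B idx=8: raw=0x2F007 flags P=1 W=1 U=1 S=0
  ⇒ phys 0x2FE54  [4 reads]
#1 VA=0x40501C18780 (r,user):
  [0] read 0x24 idx=8: raw=0x31007 flags P=1 W=1 U=1 S=0
  [1] read 0x31 idx=20: raw=0x33007 flags P=1 W=1 U=1 S=0
  [2] read 0x33 idx=14: raw=0x37007 flags P=1 W=1 U=1 S=0
  [3] read 0x37 idx=24: raw=0x3A007 flags P=1 W=1 U=1 S=0
  ⇒ phys 0x3A780  [4 reads]
#2 VA=0xD05408064D6 (r,kernel):
  [0] read 0x24 idx=26: raw=0x3C007 flags P=1 W=1 U=1 S=0
  [1] read 0x3C idx=21: raw=0x3F007 flags P=1 W=1 U=1 S=0
  [2] read 0x3F idx=4: raw=0x42007 flags P=1 W=1 U=1 S=0
  [3] read 0x42 idx=6: raw=0x3006 flags P=0 W=1 U=1 S=0
  ⇒ fault: PAGE_NOT_PRESENT  — 4 lookups
#3 VA=0xF0583C1B4C3 (w,user):
  [0] read 0x24 idx=30: raw=0x45007 flags P=1 W=1 U=1 S=0
  [1] read 0x45 idx=22: raw=0x47007 flags P=1 W=1 U=1 S=0
  [2] read 0x47 idx=30: raw=0x49007 flags P=1 W=1 U=1 S=0
  [3] read 0x49 idx=27: raw=0x4A003 flags P=1 W=1 U=0 S=0
  ⇒ fault: PROTECTION_VIOLATION  — 4 lookups
#4 VA=0xA02C0815FD1 (r,kernel):
  [0] read 0x24 idx=20: raw=0x4D007 flags P=1 W=1 U=1 S=0
  [1] read 0x4D idx=11: raw=0x51007 flags P=1 W=1 U=1 S=0
  [2] read 0x51 idx=4: raw=0x55007 flags P=1 W=1 U=1 S=0
  [3] read 0x55 idx=21: raw=0x58007 flags P=1 W=1 U=1 S=0
  ⇒ phys 0x58FD1  [4 reads]
#5 VA=0x8804361E135 (w,kernel):
  [0] read 0x24 idx=17: raw=0x5C007 flags P=1 W=1 U=1 S=0
  [1] read 0x5C idx=1: raw=0x5D007 flags P=1 W=1 U=1 S=0
  [2] read 0x5D idx=27: raw=0x61007 flags P=1 W=1 U=1 S=0
  [3] read 0x61 idx=30: raw=0x65007 flags P=1 W=1 U=1 S=0
  ⇒ phys 0x65135  [4 reads]
#6 VA=0x8804361E135 (r,kernel):
  TLB hit vpn=0x8804361E → PA=0x65135
#7 VA=0x38001608D85 (w,user):
  [0] read 0x24 idx=7: raw=0x67007 flags P=1 W=1 U=1 S=0
  [1] read 0x67 idx=0: raw=0x69007 flags P=1 W=1 U=1 S=0
  [2] read 0x69 idx=11: raw=0x6C007 flags P=1 W=1 U=1 S=0
  [3] read 0x6C idx=8: raw=0x6D007 flags P=1 W=1 U=1 S=0
  ⇒ phys 0x6DD85  [4 reads]

Access #4 fault: NONE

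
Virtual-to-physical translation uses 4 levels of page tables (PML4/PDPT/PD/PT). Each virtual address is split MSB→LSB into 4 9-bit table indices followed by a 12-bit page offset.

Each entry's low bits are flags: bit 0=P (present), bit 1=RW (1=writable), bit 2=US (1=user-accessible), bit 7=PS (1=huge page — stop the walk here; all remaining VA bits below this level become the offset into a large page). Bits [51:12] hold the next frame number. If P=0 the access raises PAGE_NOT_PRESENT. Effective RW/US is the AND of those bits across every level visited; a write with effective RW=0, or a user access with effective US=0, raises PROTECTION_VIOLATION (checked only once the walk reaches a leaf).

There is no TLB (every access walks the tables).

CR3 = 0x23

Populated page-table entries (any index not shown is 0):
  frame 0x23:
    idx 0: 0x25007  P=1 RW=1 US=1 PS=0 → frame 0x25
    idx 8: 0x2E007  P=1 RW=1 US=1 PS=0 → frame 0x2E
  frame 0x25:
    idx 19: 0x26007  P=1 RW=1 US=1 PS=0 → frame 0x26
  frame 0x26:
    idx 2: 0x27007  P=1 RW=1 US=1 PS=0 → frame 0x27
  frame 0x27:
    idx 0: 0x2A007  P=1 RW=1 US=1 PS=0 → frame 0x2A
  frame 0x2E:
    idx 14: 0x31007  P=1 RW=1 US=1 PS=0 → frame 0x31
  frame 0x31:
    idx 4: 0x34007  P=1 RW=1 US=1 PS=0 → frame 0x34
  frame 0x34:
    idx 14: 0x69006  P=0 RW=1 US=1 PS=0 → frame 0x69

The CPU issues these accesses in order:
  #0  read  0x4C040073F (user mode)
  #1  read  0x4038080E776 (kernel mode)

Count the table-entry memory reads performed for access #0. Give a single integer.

Trace:
#0 VA=0x4C040073F (r,user):
  L0 @0x23[0] → 0x25007  P=1,RW=1,US=1,PS=0
  L1 @0x25[19] → 0x26007  P=1,RW=1,US=1,PS=0
  L2 @0x26[2] → 0x27007  P=1,RW=1,US=1,PS=0
  L3 @0x27[0] → 0x2A007  P=1,RW=1,US=1,PS=0
  ⇒ phys 0x2A73F  [4 reads]
#1 VA=0x4038080E776 (r,kernel):
  L0 @0x23[8] → 0x2E007  P=1,RW=1,US=1,PS=0
  L1 @0x2E[14] → 0x31007  P=1,RW=1,US=1,PS=0
  L2 @0x31[4] → 0x34007  P=1,RW=1,US=1,PS=0
  L3 @0x34[14] → 0x69006  P=0,RW=1,US=1,PS=0
  ✗ PAGE_NOT_PRESENT  [4 reads]

Entries read for #0: 4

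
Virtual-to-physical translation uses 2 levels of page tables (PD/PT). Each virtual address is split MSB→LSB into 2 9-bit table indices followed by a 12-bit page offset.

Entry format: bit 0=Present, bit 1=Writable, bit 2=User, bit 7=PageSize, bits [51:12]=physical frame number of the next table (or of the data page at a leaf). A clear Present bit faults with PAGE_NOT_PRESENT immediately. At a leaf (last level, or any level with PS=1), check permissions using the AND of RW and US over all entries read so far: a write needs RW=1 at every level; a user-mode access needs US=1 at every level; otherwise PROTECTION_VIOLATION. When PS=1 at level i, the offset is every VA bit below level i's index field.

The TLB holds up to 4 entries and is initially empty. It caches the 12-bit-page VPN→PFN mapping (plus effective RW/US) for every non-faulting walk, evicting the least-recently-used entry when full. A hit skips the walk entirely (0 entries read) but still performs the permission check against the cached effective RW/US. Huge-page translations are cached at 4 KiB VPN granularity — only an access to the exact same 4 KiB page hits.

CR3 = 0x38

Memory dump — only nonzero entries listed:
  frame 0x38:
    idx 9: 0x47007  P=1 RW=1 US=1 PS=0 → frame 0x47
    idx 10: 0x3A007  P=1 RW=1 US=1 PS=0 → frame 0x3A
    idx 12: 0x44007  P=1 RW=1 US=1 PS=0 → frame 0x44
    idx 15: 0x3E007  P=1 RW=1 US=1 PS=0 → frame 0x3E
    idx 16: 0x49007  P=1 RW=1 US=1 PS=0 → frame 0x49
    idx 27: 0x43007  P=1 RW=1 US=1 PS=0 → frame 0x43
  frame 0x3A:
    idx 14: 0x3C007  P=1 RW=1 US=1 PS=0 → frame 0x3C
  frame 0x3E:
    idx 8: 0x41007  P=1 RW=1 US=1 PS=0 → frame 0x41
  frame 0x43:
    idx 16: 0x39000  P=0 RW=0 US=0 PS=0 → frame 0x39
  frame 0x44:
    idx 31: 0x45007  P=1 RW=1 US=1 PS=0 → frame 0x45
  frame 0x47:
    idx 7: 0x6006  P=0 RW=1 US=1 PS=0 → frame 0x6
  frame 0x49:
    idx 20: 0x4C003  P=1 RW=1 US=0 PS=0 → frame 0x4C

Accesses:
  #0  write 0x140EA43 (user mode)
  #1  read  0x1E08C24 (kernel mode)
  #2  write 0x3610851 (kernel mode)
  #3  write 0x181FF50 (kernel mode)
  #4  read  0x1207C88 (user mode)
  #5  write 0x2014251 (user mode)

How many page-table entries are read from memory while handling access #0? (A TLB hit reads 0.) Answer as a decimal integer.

Walk each access:
#0 VA=0x140EA43 (w,user):
  L0 @0x38[10] → 0x3A007  P=1,RW=1,US=1,PS=0
  L1 @0x3A[14] → 0x3C007  P=1,RW=1,US=1,PS=0
  ⇒ phys 0x3CA43  [2 reads]
#1 VA=0x1E08C24 (r,kernel):
  L0 @0x38[15] → 0x3E007  P=1,RW=1,US=1,PS=0
  L1 @0x3E[8] → 0x41007  P=1,RW=1,US=1,PS=0
  ⇒ phys 0x41C24  [2 reads]
#2 VA=0x3610851 (w,kernel):
  L0 @0x38[27] → 0x43007  P=1,RW=1,US=1,PS=0
  L1 @0x43[16] → 0x39000  P=0,RW=0,US=0,PS=0
  → PAGE_NOT_PRESENT  (2 entries read)
#3 VA=0x181FF50 (w,kernel):
  L0 @0x38[12] → 0x44007  P=1,RW=1,US=1,PS=0
  L1 @0x44[31] → 0x45007  P=1,RW=1,US=1,PS=0
  ⇒ phys 0x45F50  [2 reads]
#4 VA=0x1207C88 (r,user):
  L0 @0x38[9] → 0x47007  P=1,RW=1,US=1,PS=0
  L1 @0x47[7] → 0x6006  P=0,RW=1,US=1,PS=0
  → PAGE_NOT_PRESENT  (2 entries read)
#5 VA=0x2014251 (w,user):
  L0 @0x38[16] → 0x49007  P=1,RW=1,US=1,PS=0
  L1 @0x49[20] → 0x4C003  P=1,RW=1,US=0,PS=0
  → PROTECTION_VIOLATION  (2 entries read)

Entries read for #0: 2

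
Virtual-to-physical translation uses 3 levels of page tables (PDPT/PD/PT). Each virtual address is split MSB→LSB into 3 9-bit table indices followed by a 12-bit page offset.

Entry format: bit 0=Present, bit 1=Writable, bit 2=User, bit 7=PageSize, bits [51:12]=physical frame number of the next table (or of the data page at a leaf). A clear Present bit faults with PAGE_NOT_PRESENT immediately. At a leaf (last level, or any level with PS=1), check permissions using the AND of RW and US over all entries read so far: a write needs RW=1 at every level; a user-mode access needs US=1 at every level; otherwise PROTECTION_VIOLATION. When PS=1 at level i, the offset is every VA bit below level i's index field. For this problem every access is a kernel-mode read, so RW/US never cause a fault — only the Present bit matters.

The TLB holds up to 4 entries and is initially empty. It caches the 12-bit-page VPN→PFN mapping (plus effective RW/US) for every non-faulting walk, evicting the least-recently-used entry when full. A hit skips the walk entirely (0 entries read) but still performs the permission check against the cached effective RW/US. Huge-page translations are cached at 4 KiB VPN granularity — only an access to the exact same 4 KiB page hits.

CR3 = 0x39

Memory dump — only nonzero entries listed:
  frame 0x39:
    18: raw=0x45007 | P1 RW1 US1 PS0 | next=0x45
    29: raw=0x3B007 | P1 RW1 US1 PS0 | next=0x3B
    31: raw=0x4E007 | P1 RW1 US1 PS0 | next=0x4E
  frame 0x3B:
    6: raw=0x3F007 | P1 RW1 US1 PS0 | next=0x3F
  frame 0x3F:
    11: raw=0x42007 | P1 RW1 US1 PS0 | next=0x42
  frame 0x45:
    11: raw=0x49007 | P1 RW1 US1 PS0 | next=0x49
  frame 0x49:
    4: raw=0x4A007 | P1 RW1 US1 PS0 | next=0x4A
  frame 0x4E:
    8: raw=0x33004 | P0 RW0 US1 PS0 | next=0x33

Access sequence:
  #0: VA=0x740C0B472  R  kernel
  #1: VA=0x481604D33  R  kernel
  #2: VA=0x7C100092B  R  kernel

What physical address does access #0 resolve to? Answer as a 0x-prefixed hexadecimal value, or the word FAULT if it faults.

Per-access translation:
#0 VA=0x740C0B472 (r,kernel):
  lvl0: tbl 0x39, slot 29 ⇒ 0x3B007 (P1/RW1/US1/PS0)
  lvl1: tbl 0x3B, slot 6 ⇒ 0x3F007 (P1/RW1/US1/PS0)
  lvl2: tbl 0x3F, slot 11 ⇒ 0x42007 (P1/RW1/US1/PS0)
  ✓ 0x42472  — 3 lookups
#1 VA=0x481604D33 (r,kernel):
  lvl0: tbl 0x39, slot 18 ⇒ 0x45007 (P1/RW1/US1/PS0)
  lvl1: tbl 0x45, slot 11 ⇒ 0x49007 (P1/RW1/US1/PS0)
  lvl2: tbl 0x49, slot 4 ⇒ 0x4A007 (P1/RW1/US1/PS0)
  ✓ 0x4AD33  — 3 lookups
#2 VA=0x7C100092B (r,kernel):
  lvl0: tbl 0x39, slot 31 ⇒ 0x4E007 (P1/RW1/US1/PS0)
  lvl1: tbl 0x4E, slot 8 ⇒ 0x33004 (P0/RW0/US1/PS0)
  ⇒ fault: PAGE_NOT_PRESENT  — 2 lookups

Access #0 PA: 0x42472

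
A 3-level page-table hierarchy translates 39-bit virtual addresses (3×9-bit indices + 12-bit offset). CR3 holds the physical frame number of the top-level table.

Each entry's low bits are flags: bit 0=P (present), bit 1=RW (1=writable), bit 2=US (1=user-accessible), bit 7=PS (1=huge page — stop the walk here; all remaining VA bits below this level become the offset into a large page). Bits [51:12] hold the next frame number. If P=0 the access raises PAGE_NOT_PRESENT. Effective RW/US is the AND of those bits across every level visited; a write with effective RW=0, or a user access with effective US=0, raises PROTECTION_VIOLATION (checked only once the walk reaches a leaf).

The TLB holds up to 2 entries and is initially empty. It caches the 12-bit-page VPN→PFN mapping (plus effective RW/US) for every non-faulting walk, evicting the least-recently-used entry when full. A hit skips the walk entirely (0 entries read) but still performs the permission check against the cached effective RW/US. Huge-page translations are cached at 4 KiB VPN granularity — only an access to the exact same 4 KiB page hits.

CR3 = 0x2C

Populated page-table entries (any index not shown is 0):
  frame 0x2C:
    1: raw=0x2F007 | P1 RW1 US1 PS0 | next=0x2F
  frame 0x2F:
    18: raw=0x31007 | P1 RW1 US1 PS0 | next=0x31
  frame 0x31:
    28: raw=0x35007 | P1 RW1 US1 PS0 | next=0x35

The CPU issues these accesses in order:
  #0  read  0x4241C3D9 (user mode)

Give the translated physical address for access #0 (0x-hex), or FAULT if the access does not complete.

Walk each access:
#0 VA=0x4241C3D9 (r,user):
  L0: frame=0x2C idx=1 entry=0x2F007 [P=1 RW=1 US=1 PS=0]
  L1: frame=0x2F idx=18 entry=0x31007 [P=1 RW=1 US=1 PS=0]
  L2: frame=0x31 idx=28 entry=0x35007 [P=1 RW=1 US=1 PS=0]
  ✓ 0x353D9  — 3 lookups

Access #0 PA: 0x353D9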